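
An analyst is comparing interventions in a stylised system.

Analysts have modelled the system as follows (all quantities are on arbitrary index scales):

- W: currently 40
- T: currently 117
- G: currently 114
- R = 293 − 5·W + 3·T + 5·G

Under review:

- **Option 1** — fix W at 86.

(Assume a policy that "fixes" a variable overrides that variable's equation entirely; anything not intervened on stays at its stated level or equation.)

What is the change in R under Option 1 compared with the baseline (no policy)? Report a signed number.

-230

Baseline:
  W = 40
  T = 117
  G = 114
  R = 293 − 5·40 + 3·117 + 5·114 = 1014
Option 1 (W := 86):
  W = 86
  T = 117
  G = 114
  R = 293 − 5·86 + 3·117 + 5·114 = 784
Change in R: 784 − 1014 = -230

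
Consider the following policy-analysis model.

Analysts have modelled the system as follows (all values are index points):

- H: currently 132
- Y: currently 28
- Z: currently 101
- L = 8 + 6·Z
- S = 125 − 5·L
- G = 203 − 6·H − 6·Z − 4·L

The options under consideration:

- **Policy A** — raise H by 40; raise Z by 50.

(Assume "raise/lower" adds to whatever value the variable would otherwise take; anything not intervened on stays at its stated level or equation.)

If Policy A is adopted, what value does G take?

-5391

Policy A (H + 40, Z + 50):
  H = 132 + 40 = 172
  Z = 101 + 50 = 151
  L = 8 + 6·151 = 914
  G = 203 − 6·172 − 6·151 − 4·914 = -5391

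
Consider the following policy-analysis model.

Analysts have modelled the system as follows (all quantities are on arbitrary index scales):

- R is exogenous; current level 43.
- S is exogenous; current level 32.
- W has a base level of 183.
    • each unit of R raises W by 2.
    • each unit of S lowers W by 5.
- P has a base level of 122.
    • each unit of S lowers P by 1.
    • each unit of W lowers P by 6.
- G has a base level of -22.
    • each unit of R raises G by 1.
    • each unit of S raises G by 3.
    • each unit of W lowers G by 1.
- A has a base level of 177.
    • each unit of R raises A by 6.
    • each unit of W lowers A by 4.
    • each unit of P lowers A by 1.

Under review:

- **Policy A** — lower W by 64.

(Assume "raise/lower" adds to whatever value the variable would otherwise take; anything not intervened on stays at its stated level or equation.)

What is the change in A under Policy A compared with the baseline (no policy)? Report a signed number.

-128

Baseline:
  R = 43
  S = 32
  W = 183 + 2·43 − 5·32 = 109
  P = 122 − 32 − 6·109 = -564
  A = 177 + 6·43 − 4·109 − (-564) = 563
Policy A (W − 64):
  R = 43
  S = 32
  W = 183 + 2·43 − 5·32 (−64 from intervention) = 45
  P = 122 − 32 − 6·45 = -180
  A = 177 + 6·43 − 4·45 − (-180) = 435
Change in A: 435 − 563 = -128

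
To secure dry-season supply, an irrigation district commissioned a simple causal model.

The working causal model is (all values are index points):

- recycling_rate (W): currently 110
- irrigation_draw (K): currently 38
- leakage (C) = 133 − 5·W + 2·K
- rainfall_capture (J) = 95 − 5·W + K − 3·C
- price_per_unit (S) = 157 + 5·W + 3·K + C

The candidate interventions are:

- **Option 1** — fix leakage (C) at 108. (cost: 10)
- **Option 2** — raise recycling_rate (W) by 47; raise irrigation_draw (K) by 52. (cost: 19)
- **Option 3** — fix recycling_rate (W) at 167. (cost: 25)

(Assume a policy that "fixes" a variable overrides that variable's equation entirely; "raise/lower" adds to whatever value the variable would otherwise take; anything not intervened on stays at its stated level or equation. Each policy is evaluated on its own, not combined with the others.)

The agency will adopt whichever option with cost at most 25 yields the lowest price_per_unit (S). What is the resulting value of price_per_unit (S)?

Option 1 (C := 108):
  W = 110
  K = 38
  C = 108
  S = 157 + 5·110 + 3·38 + 108 = 929
Option 2 (W + 47, K + 52):
  W = 110 + 47 = 157
  K = 38 + 52 = 90
  C = 133 − 5·157 + 2·90 = -472
  S = 157 + 5·157 + 3·90 + (-472) = 740
Option 3 (W := 167):
  W = 167
  K = 38
  C = 133 − 5·167 + 2·38 = -626
  S = 157 + 5·167 + 3·38 + (-626) = 480
Comparing — Option 1: S=929, Option 2: S=740, Option 3: S=480. Lowest is 480 (Option 3).

480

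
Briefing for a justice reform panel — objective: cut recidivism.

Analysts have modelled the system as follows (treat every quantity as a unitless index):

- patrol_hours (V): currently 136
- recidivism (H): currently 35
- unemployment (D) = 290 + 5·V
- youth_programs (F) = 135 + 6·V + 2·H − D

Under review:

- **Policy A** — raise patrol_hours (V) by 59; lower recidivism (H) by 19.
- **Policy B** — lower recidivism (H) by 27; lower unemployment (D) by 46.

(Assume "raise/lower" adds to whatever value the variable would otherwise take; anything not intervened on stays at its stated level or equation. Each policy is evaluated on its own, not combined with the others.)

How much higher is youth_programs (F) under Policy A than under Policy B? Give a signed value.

29

Policy A (V + 59, H − 19):
  V = 136 + 59 = 195
  H = 35 − 19 = 16
  D = 290 + 5·195 = 1265
  F = 135 + 6·195 + 2·16 − 1265 = 72
Policy B (H − 27, D − 46):
  V = 136
  H = 35 − 27 = 8
  D = 290 + 5·136 (−46 from intervention) = 924
  F = 135 + 6·136 + 2·8 − 924 = 43
F: 72 − 43 = 29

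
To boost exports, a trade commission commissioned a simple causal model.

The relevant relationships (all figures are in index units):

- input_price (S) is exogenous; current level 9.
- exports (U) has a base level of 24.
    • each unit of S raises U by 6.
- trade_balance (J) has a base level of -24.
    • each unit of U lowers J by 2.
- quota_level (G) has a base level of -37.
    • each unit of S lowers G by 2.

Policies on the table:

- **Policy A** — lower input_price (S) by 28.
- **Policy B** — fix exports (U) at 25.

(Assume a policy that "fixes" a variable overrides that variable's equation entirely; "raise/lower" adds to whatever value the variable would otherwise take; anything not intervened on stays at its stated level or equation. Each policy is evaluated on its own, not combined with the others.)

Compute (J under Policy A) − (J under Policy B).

230

Policy A (S − 28):
  S = 9 − 28 = -19
  U = 24 + 6·(-19) = -90
  J = -24 − 2·(-90) = 156
Policy B (U := 25):
  S = 9
  U = 25
  J = -24 − 2·25 = -74
J: 156 − (-74) = 230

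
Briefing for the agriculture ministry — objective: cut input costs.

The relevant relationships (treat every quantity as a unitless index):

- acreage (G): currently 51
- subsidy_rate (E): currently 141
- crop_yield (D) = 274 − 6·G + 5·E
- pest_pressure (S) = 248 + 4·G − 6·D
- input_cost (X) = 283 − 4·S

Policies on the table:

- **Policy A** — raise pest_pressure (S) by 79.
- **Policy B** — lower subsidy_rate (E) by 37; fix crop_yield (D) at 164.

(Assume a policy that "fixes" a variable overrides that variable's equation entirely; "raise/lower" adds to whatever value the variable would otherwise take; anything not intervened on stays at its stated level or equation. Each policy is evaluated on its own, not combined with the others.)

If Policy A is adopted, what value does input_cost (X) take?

Policy A (S + 79):
  G = 51
  E = 141
  D = 274 − 6·51 + 5·141 = 673
  S = 248 + 4·51 − 6·673 (+79 from intervention) = -3507
  X = 283 − 4·(-3507) = 14311

14311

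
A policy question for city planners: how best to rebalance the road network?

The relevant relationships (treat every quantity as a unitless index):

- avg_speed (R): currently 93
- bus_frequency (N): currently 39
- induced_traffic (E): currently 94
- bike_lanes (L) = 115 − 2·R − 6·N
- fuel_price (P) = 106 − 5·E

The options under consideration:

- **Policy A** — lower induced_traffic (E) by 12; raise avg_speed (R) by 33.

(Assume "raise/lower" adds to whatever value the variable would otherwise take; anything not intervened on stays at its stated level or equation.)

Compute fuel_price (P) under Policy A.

-304

Policy A (E − 12, R + 33):
  E = 94 − 12 = 82
  P = 106 − 5·82 = -304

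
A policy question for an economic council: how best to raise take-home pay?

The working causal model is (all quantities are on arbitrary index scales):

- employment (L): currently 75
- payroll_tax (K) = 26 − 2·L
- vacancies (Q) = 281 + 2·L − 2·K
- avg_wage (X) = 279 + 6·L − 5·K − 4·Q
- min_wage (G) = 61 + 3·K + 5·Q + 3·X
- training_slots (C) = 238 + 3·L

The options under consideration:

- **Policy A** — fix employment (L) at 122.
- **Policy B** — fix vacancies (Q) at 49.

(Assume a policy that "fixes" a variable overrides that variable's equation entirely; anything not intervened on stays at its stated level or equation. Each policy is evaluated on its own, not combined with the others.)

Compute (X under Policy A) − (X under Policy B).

Policy A (L := 122):
  L = 122
  K = 26 − 2·122 = -218
  Q = 281 + 2·122 − 2·(-218) = 961
  X = 279 + 6·122 − 5·(-218) − 4·961 = -1743
Policy B (Q := 49):
  L = 75
  K = 26 − 2·75 = -124
  Q = 49
  X = 279 + 6·75 − 5·(-124) − 4·49 = 1153
X: -1743 − 1153 = -2896

-2896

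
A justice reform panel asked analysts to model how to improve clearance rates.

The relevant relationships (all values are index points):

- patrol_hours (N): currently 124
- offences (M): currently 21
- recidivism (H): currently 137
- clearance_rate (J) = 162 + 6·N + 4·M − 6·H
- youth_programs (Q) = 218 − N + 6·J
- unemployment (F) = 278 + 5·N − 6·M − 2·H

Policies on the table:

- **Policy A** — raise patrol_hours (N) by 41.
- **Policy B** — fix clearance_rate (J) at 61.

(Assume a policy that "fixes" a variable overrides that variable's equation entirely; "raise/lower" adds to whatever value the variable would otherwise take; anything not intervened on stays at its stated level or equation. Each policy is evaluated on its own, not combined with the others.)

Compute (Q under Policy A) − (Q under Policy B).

Policy A (N + 41):
  N = 124 + 41 = 165
  M = 21
  H = 137
  J = 162 + 6·165 + 4·21 − 6·137 = 414
  Q = 218 − 165 + 6·414 = 2537
Policy B (J := 61):
  N = 124
  M = 21
  H = 137
  J = 61
  Q = 218 − 124 + 6·61 = 460
Q: 2537 − 460 = 2077

2077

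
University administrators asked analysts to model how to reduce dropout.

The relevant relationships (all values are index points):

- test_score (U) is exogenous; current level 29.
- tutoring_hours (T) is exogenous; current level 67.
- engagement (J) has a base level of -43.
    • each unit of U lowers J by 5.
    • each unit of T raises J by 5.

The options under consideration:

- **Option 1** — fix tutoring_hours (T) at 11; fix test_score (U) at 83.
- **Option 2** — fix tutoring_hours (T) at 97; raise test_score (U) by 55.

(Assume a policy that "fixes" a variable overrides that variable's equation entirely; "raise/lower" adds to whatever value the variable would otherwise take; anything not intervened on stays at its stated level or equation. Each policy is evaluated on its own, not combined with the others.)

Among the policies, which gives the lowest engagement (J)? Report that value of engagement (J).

Option 1 (T := 11, U := 83):
  U = 83
  T = 11
  J = -43 − 5·83 + 5·11 = -403
Option 2 (T := 97, U + 55):
  U = 29 + 55 = 84
  T = 97
  J = -43 − 5·84 + 5·97 = 22
Comparing — Option 1: J=-403, Option 2: J=22. Lowest is -403 (Option 1).

-403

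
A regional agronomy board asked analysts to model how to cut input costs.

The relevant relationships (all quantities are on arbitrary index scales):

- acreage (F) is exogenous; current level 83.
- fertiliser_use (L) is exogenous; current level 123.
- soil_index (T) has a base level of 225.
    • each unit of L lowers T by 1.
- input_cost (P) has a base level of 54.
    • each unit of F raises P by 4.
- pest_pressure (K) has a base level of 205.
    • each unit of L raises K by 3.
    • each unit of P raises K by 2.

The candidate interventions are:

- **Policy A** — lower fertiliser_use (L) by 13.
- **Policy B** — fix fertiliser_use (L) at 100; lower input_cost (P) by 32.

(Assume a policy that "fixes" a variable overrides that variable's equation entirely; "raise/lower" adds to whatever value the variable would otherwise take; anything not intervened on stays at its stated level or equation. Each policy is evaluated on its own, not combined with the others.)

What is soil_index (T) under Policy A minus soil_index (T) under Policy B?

-10

Policy A (L − 13):
  L = 123 − 13 = 110
  T = 225 − 110 = 115
Policy B (L := 100, P − 32):
  L = 100
  T = 225 − 100 = 125
T: 115 − 125 = -10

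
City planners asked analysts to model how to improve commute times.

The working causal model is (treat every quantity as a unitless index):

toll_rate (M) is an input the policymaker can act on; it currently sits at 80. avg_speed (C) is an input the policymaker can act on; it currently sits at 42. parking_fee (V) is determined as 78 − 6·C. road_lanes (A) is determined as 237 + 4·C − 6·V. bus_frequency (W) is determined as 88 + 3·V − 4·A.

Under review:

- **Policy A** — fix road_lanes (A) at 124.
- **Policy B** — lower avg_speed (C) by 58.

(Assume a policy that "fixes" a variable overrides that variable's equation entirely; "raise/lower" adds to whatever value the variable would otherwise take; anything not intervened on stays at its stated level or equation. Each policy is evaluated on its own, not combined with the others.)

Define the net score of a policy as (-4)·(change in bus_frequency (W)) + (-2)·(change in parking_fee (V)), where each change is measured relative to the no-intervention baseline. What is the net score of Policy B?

-41992

Baseline:
  C = 42
  V = 78 − 6·42 = -174
  A = 237 + 4·42 − 6·(-174) = 1449
  W = 88 + 3·(-174) − 4·1449 = -6230
Policy B (C − 58):
  C = 42 − 58 = -16
  V = 78 − 6·(-16) = 174
  A = 237 + 4·(-16) − 6·174 = -871
  W = 88 + 3·174 − 4·(-871) = 4094
ΔW = 4094 − (-6230) = 10324; ΔV = 174 − (-174) = 348
Score = (-4)·10324 + (-2)·348 = -41992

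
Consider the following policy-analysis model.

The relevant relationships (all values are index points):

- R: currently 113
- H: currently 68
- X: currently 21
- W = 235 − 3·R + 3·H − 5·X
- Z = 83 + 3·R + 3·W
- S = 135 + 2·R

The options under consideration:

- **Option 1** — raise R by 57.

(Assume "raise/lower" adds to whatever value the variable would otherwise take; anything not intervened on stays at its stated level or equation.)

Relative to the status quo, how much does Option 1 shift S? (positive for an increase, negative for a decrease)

Baseline:
  R = 113
  S = 135 + 2·113 = 361
Option 1 (R + 57):
  R = 113 + 57 = 170
  S = 135 + 2·170 = 475
Change in S: 475 − 361 = 114

114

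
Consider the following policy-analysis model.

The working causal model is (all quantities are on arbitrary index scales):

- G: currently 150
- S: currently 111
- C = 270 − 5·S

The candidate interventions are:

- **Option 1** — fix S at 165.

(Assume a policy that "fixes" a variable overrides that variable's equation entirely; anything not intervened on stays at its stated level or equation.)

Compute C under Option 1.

-555

Option 1 (S := 165):
  S = 165
  C = 270 − 5·165 = -555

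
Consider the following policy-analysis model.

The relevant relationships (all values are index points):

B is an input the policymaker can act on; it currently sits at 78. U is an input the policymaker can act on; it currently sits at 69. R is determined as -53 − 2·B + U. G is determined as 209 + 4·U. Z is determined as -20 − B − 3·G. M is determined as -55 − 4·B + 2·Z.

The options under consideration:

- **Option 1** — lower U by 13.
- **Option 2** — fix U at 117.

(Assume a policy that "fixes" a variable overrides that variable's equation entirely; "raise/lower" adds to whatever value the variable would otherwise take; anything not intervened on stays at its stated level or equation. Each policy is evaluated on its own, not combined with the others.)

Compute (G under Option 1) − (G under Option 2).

Option 1 (U − 13):
  U = 69 − 13 = 56
  G = 209 + 4·56 = 433
Option 2 (U := 117):
  U = 117
  G = 209 + 4·117 = 677
G: 433 − 677 = -244

-244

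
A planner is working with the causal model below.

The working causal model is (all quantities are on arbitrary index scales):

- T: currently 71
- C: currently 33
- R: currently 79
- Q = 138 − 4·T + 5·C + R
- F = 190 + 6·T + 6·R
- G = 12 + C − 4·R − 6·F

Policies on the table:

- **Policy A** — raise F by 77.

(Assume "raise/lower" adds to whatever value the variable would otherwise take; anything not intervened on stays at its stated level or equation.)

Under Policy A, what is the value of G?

-7273

Policy A (F + 77):
  T = 71
  C = 33
  R = 79
  F = 190 + 6·71 + 6·79 (+77 from intervention) = 1167
  G = 12 + 33 − 4·79 − 6·1167 = -7273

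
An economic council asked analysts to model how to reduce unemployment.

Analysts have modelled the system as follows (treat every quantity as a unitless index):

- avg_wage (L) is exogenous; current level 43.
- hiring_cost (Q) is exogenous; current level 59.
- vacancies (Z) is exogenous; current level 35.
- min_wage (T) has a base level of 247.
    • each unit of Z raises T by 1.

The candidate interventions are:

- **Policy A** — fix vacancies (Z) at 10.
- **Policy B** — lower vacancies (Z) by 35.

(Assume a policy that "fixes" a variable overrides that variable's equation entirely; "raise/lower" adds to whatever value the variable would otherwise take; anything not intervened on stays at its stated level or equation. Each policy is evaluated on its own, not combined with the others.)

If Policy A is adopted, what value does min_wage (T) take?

Policy A (Z := 10):
  Z = 10
  T = 247 + 10 = 257

257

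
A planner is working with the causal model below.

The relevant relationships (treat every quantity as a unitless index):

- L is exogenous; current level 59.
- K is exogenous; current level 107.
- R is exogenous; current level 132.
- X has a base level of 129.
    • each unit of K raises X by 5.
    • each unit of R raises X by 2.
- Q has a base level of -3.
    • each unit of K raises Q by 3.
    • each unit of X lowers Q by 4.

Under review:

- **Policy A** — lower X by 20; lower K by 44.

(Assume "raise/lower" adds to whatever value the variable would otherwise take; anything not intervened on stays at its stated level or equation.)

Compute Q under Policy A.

-2566

Policy A (X − 20, K − 44):
  K = 107 − 44 = 63
  R = 132
  X = 129 + 5·63 + 2·132 (−20 from intervention) = 688
  Q = -3 + 3·63 − 4·688 = -2566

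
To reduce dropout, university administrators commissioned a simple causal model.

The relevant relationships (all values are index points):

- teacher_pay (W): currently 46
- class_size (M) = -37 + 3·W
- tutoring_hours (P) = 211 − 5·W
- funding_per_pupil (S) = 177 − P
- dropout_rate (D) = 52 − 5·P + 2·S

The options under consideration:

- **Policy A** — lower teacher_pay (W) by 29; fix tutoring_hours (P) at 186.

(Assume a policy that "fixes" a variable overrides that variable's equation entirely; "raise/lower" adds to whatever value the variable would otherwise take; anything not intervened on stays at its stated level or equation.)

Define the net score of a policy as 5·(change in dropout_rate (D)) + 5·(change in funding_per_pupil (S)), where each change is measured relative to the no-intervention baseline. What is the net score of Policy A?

Baseline:
  W = 46
  P = 211 − 5·46 = -19
  S = 177 − (-19) = 196
  D = 52 − 5·(-19) + 2·196 = 539
Policy A (W − 29, P := 186):
  W = 46 − 29 = 17
  P = 186
  S = 177 − 186 = -9
  D = 52 − 5·186 + 2·(-9) = -896
ΔD = -896 − 539 = -1435; ΔS = -9 − 196 = -205
Score = 5·(-1435) + 5·(-205) = -8200

-8200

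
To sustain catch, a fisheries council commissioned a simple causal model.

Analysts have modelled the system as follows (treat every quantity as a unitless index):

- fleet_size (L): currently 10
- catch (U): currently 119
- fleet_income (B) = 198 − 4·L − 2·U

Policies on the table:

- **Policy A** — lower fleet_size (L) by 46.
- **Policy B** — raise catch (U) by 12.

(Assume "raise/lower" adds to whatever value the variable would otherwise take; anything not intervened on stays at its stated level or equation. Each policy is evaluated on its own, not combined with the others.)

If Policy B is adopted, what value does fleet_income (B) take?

Policy B (U + 12):
  L = 10
  U = 119 + 12 = 131
  B = 198 − 4·10 − 2·131 = -104

-104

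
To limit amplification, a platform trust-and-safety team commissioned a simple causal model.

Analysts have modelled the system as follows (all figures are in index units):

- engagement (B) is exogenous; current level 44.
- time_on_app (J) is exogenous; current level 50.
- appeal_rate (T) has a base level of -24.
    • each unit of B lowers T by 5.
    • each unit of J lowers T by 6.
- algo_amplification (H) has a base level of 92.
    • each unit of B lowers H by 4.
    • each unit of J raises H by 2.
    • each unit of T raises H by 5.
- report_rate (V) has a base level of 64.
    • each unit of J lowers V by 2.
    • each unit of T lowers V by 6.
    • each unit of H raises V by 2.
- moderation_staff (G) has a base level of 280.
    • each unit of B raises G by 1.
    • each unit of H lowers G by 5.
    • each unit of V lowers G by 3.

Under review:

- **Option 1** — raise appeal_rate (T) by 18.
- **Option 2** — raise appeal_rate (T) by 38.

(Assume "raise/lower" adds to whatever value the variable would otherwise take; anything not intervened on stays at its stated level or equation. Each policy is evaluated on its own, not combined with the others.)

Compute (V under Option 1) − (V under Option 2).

Option 1 (T + 18):
  B = 44
  J = 50
  T = -24 − 5·44 − 6·50 (+18 from intervention) = -526
  H = 92 − 4·44 + 2·50 + 5·(-526) = -2614
  V = 64 − 2·50 − 6·(-526) + 2·(-2614) = -2108
Option 2 (T + 38):
  B = 44
  J = 50
  T = -24 − 5·44 − 6·50 (+38 from intervention) = -506
  H = 92 − 4·44 + 2·50 + 5·(-506) = -2514
  V = 64 − 2·50 − 6·(-506) + 2·(-2514) = -2028
V: -2108 − (-2028) = -80

-80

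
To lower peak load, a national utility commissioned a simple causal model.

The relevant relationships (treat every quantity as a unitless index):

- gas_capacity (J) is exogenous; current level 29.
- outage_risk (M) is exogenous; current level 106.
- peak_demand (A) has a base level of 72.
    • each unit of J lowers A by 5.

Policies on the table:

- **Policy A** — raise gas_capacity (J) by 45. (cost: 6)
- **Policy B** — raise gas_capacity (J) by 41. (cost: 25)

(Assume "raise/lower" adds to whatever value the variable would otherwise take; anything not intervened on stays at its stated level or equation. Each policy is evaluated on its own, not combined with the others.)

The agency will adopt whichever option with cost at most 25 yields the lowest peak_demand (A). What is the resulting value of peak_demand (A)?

-298

Policy A (J + 45):
  J = 29 + 45 = 74
  A = 72 − 5·74 = -298
Policy B (J + 41):
  J = 29 + 41 = 70
  A = 72 − 5·70 = -278
Comparing — Policy A: A=-298, Policy B: A=-278. Lowest is -298 (Policy A).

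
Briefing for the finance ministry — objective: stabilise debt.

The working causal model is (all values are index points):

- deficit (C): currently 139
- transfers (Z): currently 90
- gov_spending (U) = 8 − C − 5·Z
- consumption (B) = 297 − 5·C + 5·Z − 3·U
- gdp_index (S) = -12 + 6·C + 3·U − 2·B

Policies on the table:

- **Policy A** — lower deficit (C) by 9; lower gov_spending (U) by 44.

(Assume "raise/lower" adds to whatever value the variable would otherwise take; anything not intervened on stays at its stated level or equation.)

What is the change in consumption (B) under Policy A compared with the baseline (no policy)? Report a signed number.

150

Baseline:
  C = 139
  Z = 90
  U = 8 − 139 − 5·90 = -581
  B = 297 − 5·139 + 5·90 − 3·(-581) = 1795
Policy A (C − 9, U − 44):
  C = 139 − 9 = 130
  Z = 90
  U = 8 − 130 − 5·90 (−44 from intervention) = -616
  B = 297 − 5·130 + 5·90 − 3·(-616) = 1945
Change in B: 1945 − 1795 = 150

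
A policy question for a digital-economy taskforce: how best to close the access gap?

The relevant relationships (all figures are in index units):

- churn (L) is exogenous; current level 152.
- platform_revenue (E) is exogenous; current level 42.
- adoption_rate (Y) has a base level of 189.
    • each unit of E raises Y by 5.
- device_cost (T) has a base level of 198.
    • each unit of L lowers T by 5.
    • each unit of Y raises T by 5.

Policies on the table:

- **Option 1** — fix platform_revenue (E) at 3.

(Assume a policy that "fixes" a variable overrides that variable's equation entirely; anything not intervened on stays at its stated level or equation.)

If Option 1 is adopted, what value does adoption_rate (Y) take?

204

Option 1 (E := 3):
  E = 3
  Y = 189 + 5·3 = 204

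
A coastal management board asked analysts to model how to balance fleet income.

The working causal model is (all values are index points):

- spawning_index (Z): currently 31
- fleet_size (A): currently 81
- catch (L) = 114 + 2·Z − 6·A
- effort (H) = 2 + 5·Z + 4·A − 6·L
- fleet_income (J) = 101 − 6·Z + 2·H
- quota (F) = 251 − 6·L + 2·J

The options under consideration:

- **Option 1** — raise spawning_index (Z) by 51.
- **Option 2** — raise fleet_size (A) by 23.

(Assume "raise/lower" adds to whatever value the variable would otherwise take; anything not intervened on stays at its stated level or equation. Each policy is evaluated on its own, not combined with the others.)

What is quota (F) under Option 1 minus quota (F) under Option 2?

-7160

Option 1 (Z + 51):
  Z = 31 + 51 = 82
  A = 81
  L = 114 + 2·82 − 6·81 = -208
  H = 2 + 5·82 + 4·81 − 6·(-208) = 1984
  J = 101 − 6·82 + 2·1984 = 3577
  F = 251 − 6·(-208) + 2·3577 = 8653
Option 2 (A + 23):
  Z = 31
  A = 81 + 23 = 104
  L = 114 + 2·31 − 6·104 = -448
  H = 2 + 5·31 + 4·104 − 6·(-448) = 3261
  J = 101 − 6·31 + 2·3261 = 6437
  F = 251 − 6·(-448) + 2·6437 = 15813
F: 8653 − 15813 = -7160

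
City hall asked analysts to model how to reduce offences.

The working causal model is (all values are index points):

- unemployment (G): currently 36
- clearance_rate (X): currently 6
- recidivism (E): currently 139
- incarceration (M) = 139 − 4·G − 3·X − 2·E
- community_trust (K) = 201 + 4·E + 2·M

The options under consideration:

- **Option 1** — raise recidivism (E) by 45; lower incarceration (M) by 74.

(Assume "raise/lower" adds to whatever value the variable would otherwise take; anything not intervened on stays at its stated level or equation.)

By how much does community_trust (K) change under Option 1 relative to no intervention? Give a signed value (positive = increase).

Baseline:
  G = 36
  X = 6
  E = 139
  M = 139 − 4·36 − 3·6 − 2·139 = -301
  K = 201 + 4·139 + 2·(-301) = 155
Option 1 (E + 45, M − 74):
  G = 36
  X = 6
  E = 139 + 45 = 184
  M = 139 − 4·36 − 3·6 − 2·184 (−74 from intervention) = -465
  K = 201 + 4·184 + 2·(-465) = 7
Change in K: 7 − 155 = -148

-148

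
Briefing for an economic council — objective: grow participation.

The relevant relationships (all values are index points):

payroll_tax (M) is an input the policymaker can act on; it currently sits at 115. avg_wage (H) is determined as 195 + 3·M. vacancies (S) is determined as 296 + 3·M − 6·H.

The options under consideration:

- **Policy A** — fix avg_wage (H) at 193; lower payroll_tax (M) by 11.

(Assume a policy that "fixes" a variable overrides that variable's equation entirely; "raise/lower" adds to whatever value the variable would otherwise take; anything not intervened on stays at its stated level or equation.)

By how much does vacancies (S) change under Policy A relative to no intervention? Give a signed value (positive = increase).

2049

Baseline:
  M = 115
  H = 195 + 3·115 = 540
  S = 296 + 3·115 − 6·540 = -2599
Policy A (H := 193, M − 11):
  M = 115 − 11 = 104
  H = 193
  S = 296 + 3·104 − 6·193 = -550
Change in S: -550 − (-2599) = 2049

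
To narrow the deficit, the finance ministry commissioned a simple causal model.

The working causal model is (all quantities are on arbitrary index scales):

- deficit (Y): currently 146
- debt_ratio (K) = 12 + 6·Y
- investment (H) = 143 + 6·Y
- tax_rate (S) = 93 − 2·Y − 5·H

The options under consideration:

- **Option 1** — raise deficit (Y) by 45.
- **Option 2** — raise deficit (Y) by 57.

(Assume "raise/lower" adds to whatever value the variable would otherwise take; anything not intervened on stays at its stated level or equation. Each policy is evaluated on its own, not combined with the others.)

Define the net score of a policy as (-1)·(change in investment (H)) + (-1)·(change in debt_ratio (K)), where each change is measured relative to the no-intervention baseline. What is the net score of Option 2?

Baseline:
  Y = 146
  K = 12 + 6·146 = 888
  H = 143 + 6·146 = 1019
Option 2 (Y + 57):
  Y = 146 + 57 = 203
  K = 12 + 6·203 = 1230
  H = 143 + 6·203 = 1361
ΔH = 1361 − 1019 = 342; ΔK = 1230 − 888 = 342
Score = (-1)·342 + (-1)·342 = -684

-684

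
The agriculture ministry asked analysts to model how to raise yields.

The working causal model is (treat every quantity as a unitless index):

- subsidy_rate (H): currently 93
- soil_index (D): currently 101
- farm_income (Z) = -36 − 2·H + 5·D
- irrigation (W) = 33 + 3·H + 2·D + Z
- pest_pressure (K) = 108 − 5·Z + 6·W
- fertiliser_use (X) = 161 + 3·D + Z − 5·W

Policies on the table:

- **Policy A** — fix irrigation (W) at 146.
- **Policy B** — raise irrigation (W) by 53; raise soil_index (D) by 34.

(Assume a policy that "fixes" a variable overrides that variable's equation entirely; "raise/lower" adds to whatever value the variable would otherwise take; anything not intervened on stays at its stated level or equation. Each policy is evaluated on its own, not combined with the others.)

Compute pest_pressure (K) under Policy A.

-431

Policy A (W := 146):
  H = 93
  D = 101
  Z = -36 − 2·93 + 5·101 = 283
  W = 146
  K = 108 − 5·283 + 6·146 = -431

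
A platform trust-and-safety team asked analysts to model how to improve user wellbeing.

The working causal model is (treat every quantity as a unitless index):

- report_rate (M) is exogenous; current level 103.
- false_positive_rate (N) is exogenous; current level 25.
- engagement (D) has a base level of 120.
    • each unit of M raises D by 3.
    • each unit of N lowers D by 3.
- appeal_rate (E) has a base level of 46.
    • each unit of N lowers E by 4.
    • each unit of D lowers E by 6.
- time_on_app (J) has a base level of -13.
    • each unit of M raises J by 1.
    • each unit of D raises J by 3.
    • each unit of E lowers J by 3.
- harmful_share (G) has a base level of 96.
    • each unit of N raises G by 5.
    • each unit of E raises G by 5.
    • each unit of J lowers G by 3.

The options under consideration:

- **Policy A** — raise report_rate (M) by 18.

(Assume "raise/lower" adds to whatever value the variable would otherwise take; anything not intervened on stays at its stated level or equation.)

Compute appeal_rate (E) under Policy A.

-2502

Policy A (M + 18):
  M = 103 + 18 = 121
  N = 25
  D = 120 + 3·121 − 3·25 = 408
  E = 46 − 4·25 − 6·408 = -2502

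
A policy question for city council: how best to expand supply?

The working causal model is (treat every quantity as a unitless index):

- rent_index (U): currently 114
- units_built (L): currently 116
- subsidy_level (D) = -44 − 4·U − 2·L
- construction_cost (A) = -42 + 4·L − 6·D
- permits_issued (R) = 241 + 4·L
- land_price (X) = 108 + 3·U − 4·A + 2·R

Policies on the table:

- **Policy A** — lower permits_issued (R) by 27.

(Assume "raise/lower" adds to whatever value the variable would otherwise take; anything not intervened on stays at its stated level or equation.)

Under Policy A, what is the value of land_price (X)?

Policy A (R − 27):
  U = 114
  L = 116
  D = -44 − 4·114 − 2·116 = -732
  A = -42 + 4·116 − 6·(-732) = 4814
  R = 241 + 4·116 (−27 from intervention) = 678
  X = 108 + 3·114 − 4·4814 + 2·678 = -17450

-17450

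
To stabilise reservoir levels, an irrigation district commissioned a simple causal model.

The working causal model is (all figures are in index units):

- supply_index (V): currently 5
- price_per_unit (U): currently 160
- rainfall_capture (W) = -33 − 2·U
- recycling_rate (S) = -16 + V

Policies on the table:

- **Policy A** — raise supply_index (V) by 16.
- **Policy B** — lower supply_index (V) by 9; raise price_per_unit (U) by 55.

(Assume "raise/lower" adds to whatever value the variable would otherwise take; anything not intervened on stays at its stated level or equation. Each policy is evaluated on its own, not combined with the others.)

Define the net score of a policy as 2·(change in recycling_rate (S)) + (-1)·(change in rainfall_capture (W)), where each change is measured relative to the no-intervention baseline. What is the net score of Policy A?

32

Baseline:
  V = 5
  U = 160
  W = -33 − 2·160 = -353
  S = -16 + 5 = -11
Policy A (V + 16):
  V = 5 + 16 = 21
  U = 160
  W = -33 − 2·160 = -353
  S = -16 + 21 = 5
ΔS = 5 − (-11) = 16; ΔW = -353 − (-353) = 0
Score = 2·16 + (-1)·0 = 32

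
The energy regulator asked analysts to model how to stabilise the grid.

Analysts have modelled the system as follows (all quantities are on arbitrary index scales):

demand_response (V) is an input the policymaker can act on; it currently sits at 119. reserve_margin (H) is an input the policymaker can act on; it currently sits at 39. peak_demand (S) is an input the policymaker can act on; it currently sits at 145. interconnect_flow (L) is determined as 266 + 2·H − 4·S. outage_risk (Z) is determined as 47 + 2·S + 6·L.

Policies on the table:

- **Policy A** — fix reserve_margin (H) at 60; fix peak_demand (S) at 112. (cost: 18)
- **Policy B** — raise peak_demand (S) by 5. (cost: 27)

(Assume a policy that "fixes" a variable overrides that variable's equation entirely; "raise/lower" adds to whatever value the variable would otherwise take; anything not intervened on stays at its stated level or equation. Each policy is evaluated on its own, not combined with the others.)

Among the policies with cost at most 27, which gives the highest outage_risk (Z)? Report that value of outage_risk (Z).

-101

Policy A (H := 60, S := 112):
  H = 60
  S = 112
  L = 266 + 2·60 − 4·112 = -62
  Z = 47 + 2·112 + 6·(-62) = -101
Policy B (S + 5):
  H = 39
  S = 145 + 5 = 150
  L = 266 + 2·39 − 4·150 = -256
  Z = 47 + 2·150 + 6·(-256) = -1189
Comparing — Policy A: Z=-101, Policy B: Z=-1189. Highest is -101 (Policy A).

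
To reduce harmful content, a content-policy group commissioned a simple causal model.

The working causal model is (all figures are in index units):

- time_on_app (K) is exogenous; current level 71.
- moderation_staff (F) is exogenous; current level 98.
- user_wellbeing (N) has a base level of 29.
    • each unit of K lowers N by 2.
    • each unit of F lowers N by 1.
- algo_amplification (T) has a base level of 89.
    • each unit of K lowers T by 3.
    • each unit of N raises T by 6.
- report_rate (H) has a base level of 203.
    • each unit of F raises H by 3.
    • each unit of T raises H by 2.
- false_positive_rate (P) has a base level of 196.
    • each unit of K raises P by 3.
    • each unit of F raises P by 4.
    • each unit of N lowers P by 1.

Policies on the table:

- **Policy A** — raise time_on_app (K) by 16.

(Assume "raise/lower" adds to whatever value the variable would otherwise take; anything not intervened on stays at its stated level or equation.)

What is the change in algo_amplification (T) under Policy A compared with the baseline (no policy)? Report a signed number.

-240

Baseline:
  K = 71
  F = 98
  N = 29 − 2·71 − 98 = -211
  T = 89 − 3·71 + 6·(-211) = -1390
Policy A (K + 16):
  K = 71 + 16 = 87
  F = 98
  N = 29 − 2·87 − 98 = -243
  T = 89 − 3·87 + 6·(-243) = -1630
Change in T: -1630 − (-1390) = -240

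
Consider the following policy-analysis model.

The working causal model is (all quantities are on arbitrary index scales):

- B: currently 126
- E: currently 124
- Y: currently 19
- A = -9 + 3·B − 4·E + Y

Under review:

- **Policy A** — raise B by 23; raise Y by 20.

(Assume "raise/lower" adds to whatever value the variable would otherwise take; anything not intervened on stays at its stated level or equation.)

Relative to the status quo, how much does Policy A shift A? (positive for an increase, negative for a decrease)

89

Baseline:
  B = 126
  E = 124
  Y = 19
  A = -9 + 3·126 − 4·124 + 19 = -108
Policy A (B + 23, Y + 20):
  B = 126 + 23 = 149
  E = 124
  Y = 19 + 20 = 39
  A = -9 + 3·149 − 4·124 + 39 = -19
Change in A: -19 − (-108) = 89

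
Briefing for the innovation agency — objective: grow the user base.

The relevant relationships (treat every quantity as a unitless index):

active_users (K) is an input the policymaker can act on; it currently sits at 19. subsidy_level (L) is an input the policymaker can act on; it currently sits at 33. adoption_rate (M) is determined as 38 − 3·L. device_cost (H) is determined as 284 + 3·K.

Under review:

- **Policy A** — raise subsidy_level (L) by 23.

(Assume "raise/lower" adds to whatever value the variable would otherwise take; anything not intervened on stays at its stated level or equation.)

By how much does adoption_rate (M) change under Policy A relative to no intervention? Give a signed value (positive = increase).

Baseline:
  L = 33
  M = 38 − 3·33 = -61
Policy A (L + 23):
  L = 33 + 23 = 56
  M = 38 − 3·56 = -130
Change in M: -130 − (-61) = -69

-69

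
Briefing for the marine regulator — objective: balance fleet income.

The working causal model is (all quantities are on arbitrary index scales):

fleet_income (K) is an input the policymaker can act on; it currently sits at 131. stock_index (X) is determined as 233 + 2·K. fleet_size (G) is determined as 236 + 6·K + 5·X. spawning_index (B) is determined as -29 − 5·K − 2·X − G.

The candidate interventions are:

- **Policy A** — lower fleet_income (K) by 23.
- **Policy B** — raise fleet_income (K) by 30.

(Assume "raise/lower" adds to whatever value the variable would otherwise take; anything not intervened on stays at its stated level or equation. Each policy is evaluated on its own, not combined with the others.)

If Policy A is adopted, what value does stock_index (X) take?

Policy A (K − 23):
  K = 131 − 23 = 108
  X = 233 + 2·108 = 449

449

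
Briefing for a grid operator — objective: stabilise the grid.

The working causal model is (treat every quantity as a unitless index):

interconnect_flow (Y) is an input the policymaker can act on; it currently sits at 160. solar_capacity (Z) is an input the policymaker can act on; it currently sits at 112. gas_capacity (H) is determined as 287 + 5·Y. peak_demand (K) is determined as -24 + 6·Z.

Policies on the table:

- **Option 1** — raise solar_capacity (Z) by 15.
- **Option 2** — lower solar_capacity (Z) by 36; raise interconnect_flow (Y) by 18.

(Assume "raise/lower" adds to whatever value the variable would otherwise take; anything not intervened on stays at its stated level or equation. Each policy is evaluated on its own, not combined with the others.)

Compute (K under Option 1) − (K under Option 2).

306

Option 1 (Z + 15):
  Z = 112 + 15 = 127
  K = -24 + 6·127 = 738
Option 2 (Z − 36, Y + 18):
  Z = 112 − 36 = 76
  K = -24 + 6·76 = 432
K: 738 − 432 = 306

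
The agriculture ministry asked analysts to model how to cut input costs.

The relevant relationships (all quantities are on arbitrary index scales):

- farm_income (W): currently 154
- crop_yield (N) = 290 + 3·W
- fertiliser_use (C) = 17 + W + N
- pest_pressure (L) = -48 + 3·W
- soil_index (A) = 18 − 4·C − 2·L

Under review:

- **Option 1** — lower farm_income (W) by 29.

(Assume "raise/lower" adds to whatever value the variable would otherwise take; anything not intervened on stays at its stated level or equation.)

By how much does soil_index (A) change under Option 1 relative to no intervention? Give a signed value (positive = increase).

Baseline:
  W = 154
  N = 290 + 3·154 = 752
  C = 17 + 154 + 752 = 923
  L = -48 + 3·154 = 414
  A = 18 − 4·923 − 2·414 = -4502
Option 1 (W − 29):
  W = 154 − 29 = 125
  N = 290 + 3·125 = 665
  C = 17 + 125 + 665 = 807
  L = -48 + 3·125 = 327
  A = 18 − 4·807 − 2·327 = -3864
Change in A: -3864 − (-4502) = 638

638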